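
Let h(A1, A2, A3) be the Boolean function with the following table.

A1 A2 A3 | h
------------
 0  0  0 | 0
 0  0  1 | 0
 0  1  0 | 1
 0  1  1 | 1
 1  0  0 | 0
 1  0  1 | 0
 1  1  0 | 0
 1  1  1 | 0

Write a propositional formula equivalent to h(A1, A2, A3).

h(A1, A2, A3) = ((NOT A1 AND A2) AND NOT A3) OR ((NOT A1 AND A2) AND A3)

h=1 on 2 inputs: (0,1,0), (0,1,1). Reading each as a conjunction of literals (¬A1·A2·¬A3, ¬A1·A2·A3) and taking the OR gives the canonical DNF.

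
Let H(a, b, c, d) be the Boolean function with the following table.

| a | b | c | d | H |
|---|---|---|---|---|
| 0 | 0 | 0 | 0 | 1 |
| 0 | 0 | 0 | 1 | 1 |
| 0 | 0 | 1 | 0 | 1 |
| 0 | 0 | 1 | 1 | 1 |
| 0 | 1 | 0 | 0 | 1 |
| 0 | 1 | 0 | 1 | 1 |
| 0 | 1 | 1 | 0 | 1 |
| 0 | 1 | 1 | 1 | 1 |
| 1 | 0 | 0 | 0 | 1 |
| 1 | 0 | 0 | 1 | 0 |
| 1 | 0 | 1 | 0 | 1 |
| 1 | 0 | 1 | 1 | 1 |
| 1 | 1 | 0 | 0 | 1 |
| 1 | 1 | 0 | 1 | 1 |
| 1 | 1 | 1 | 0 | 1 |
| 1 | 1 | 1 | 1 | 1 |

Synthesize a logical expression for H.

H is 0 on exactly one input, (1,0,0,1), whose minterm is a·¬b·¬c·d. So H is the negation of that single conjunction.

H(a, b, c, d) = (((a · b') · c') · d)'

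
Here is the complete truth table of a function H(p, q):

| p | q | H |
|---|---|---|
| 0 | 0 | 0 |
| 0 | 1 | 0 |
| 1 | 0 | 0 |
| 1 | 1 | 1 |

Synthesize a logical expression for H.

The output is 1 only when every input is 1 — the AND of all inputs.

H(p, q) = p AND q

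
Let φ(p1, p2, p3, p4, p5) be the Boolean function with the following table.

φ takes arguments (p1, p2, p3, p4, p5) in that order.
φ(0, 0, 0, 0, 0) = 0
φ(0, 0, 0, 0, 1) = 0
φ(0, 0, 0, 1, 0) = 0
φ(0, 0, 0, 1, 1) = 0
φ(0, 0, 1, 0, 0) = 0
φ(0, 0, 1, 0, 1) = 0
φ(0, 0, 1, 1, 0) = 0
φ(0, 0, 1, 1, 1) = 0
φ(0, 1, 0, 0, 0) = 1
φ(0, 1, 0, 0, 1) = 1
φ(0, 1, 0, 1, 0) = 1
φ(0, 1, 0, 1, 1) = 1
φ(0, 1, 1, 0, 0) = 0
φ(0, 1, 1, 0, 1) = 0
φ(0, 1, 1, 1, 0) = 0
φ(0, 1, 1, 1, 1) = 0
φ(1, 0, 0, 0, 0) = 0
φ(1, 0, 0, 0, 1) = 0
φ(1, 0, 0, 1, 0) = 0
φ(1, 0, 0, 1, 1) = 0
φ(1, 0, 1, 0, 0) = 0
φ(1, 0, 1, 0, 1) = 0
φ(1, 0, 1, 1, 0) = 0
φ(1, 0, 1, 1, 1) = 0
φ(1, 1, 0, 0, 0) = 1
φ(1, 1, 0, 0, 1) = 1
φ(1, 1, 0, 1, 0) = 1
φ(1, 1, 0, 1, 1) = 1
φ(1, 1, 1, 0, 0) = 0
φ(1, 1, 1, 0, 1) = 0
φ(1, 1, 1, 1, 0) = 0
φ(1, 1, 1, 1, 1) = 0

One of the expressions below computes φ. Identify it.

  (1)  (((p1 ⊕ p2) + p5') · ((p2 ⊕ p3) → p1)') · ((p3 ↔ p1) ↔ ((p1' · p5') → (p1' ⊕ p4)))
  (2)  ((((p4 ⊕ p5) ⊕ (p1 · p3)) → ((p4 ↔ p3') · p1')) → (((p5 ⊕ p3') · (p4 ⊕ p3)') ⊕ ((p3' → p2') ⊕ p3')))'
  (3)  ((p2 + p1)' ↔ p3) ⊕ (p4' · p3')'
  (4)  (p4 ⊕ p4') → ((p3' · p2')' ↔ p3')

4

(1): at (0,0,1,1,0) it gives 1, but φ = 0 — eliminated.
(2): at (0,0,0,1,0) it gives 1, but φ = 0 — eliminated.
(3): at (0,0,0,1,0) it gives 1, but φ = 0 — eliminated.
Only (4) survives; checking it on all 32 rows confirms it matches φ.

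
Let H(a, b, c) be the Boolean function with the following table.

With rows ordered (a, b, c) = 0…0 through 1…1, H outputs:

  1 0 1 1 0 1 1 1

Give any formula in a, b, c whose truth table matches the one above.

There are just 2 zero rows: (0,0,1), (1,0,0). Their minterms are ¬a·¬b·c, a·¬b·¬c; the OR of those covers precisely the 0-outputs, and negating it yields H.

H(a, b, c) = ~(((~a & ~b) & c) | ((a & ~b) & ~c))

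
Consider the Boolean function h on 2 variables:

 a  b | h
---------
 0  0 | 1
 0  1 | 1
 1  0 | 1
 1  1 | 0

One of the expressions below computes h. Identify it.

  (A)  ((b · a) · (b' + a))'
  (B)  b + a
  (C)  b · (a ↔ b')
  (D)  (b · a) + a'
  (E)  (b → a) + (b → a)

(B) fails at (0,0): the formula yields 0, h is 1.
(C) fails at (0,0): the formula yields 0, h is 1.
(D) fails at (1,0): the formula yields 0, h is 1.
(E) fails at (0,1): the formula yields 0, h is 1.
Only (A) survives; checking it on all 4 rows confirms it matches h.

A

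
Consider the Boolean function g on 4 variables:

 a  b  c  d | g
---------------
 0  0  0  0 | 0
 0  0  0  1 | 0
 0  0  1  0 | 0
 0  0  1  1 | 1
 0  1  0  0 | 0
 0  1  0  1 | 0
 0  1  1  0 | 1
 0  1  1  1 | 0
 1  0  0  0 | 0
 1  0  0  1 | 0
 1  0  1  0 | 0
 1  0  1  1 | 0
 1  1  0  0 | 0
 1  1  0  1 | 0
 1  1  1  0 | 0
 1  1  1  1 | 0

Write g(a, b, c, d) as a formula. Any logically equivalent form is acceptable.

g(a, b, c, d) = (((not a and not b) and c) and d) or (((not a and b) and c) and not d)

Collect the rows where g=1 — (0,0,1,1), (0,1,1,0) — and write one minterm per row: ¬a·¬b·c·d, ¬a·b·c·¬d. Their union (logical OR) reproduces the table exactly.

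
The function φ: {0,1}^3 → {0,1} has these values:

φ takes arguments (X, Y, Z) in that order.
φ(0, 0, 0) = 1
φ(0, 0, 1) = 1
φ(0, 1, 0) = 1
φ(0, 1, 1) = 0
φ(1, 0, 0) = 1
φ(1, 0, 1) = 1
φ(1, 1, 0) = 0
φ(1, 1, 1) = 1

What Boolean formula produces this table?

φ is 0 on only 2 rows — (0,1,1), (1,1,0). Writing each as a minterm (¬X·Y·Z, X·Y·¬Z) and OR-ing them characterizes exactly where φ=0, so φ is the negation of that disjunction.

φ(X, Y, Z) = (((X' · Y) · Z) + ((X · Y) · Z'))'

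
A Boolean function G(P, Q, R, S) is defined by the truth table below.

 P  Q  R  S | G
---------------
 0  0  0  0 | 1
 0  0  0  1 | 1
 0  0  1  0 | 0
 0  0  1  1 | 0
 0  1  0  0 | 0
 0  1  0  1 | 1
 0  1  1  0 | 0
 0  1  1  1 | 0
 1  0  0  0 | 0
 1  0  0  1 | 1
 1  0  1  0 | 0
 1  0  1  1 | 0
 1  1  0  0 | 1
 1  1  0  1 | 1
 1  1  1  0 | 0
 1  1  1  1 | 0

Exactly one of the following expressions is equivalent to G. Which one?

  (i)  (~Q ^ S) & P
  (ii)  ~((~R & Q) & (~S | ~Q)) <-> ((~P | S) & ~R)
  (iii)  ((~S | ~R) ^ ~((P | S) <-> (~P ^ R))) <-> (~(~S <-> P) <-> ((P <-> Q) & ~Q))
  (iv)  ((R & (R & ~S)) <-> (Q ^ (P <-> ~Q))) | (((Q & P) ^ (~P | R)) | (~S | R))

ii

(i): at (0,0,0,0) it gives 0, but G = 1 — eliminated.
(iii): at (0,0,0,0) it gives 0, but G = 1 — eliminated.
(iv): at (0,0,1,0) it gives 1, but G = 0 — eliminated.
That leaves (ii). Evaluating it on every row reproduces the table of G exactly.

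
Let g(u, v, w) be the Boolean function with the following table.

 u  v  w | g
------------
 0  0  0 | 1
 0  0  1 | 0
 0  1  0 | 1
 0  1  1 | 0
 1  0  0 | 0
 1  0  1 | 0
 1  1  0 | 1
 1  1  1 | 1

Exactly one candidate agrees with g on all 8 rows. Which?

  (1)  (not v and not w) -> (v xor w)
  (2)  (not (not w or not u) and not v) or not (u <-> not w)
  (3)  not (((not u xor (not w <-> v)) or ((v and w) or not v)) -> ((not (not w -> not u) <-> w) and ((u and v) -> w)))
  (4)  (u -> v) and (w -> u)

4

(1): at (0,0,0) it gives 0, but g = 1 — eliminated.
(2): at (1,0,1) it gives 1, but g = 0 — eliminated.
(3): at (0,0,0) it gives 0, but g = 1 — eliminated.
Only (4) survives; checking it on all 8 rows confirms it matches g.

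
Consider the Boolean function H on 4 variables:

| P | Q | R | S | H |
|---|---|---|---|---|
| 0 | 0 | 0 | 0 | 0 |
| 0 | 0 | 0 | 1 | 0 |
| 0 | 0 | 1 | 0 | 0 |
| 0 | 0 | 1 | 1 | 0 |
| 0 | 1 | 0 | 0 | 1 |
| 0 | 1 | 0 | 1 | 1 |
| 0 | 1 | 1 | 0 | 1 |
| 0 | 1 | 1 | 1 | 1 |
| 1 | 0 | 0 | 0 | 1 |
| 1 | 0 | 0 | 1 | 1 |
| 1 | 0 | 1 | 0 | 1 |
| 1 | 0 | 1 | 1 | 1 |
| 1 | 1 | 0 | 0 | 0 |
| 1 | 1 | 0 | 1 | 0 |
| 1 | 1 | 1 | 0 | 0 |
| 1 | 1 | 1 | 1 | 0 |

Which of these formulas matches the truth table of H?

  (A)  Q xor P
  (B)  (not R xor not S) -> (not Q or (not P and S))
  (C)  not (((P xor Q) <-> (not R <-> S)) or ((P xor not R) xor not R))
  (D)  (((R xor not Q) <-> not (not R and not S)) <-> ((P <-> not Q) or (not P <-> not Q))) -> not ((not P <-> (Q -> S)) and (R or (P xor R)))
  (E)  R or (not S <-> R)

(B): at (0,0,0,0) it gives 1, but H = 0 — eliminated.
(C): at (0,0,0,1) it gives 1, but H = 0 — eliminated.
(D): at (0,0,0,0) it gives 1, but H = 0 — eliminated.
(E): at (0,0,0,1) it gives 1, but H = 0 — eliminated.
(A) is the remaining candidate, and it agrees with H on all 16 inputs.

A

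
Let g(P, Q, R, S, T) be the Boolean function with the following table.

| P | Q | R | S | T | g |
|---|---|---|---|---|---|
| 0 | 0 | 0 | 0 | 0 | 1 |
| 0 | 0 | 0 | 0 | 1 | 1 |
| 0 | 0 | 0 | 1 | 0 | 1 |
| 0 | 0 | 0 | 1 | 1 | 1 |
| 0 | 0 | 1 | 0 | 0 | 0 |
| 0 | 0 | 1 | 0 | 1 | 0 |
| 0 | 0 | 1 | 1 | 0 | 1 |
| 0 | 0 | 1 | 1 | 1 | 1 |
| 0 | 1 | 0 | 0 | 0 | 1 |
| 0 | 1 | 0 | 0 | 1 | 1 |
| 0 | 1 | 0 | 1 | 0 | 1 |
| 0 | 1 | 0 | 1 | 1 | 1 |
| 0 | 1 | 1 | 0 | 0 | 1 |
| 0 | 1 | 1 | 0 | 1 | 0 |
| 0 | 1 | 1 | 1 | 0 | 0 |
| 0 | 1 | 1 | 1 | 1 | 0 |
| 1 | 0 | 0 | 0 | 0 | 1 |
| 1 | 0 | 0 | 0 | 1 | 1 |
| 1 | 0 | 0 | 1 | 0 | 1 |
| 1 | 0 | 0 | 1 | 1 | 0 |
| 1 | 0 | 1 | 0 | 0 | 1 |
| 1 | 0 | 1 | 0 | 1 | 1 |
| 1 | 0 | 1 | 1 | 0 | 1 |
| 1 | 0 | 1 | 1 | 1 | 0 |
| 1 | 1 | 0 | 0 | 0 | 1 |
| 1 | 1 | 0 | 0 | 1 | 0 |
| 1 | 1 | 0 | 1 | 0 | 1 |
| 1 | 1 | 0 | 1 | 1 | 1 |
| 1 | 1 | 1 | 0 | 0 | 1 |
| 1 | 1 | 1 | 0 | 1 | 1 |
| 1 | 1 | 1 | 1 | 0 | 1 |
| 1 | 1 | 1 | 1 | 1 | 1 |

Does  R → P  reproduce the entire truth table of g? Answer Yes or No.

Check the formula against g row by row:
  P=0, Q=0, R=0, S=0, T=0: formula gives 1, g = 1 ✓
  P=0, Q=0, R=0, S=0, T=1: formula gives 1, g = 1 ✓
  P=0, Q=0, R=0, S=1, T=0: formula gives 1, g = 1 ✓
  P=0, Q=0, R=0, S=1, T=1: formula gives 1, g = 1 ✓
  …
  P=0, Q=0, R=1, S=1, T=0: formula gives 0, but g = 1 ✗
A single disagreement suffices: at (0,0,1,1,0) they differ, so the formula does not compute g.

No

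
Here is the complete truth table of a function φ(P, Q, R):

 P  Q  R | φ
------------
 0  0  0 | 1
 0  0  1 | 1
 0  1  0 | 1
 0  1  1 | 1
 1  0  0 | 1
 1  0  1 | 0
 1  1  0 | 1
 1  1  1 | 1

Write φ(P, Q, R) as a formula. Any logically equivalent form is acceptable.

Only row (1,0,1) gives 0. So φ is 1 everywhere except there — the complement of the minterm P·¬Q·R.

φ(P, Q, R) = ¬((P ∧ ¬Q) ∧ R)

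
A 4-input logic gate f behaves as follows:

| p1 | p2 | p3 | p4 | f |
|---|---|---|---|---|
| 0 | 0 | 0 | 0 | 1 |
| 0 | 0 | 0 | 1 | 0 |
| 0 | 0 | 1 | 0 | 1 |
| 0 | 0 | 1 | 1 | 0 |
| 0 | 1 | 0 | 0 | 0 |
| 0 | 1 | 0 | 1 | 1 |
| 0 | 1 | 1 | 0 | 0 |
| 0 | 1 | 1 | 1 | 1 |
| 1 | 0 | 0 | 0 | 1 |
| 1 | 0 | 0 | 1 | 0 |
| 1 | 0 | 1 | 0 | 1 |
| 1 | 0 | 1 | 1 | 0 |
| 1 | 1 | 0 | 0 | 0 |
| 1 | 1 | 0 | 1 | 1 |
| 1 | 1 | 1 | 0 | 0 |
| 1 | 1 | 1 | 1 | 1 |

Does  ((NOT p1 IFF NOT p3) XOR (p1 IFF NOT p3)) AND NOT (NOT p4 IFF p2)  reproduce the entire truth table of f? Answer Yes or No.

Yes

Evaluate ((NOT p1 IFF NOT p3) XOR (p1 IFF NOT p3)) AND NOT (NOT p4 IFF p2) on each row and compare to f:
  p1=0, p2=0, p3=0, p4=0: formula gives 1, f = 1 ✓
  p1=0, p2=0, p3=0, p4=1: formula gives 0, f = 0 ✓
  p1=0, p2=0, p3=1, p4=0: formula gives 1, f = 1 ✓
  p1=0, p2=0, p3=1, p4=1: formula gives 0, f = 0 ✓
  … (the remaining 12 rows also agree.)
No disagreement on any input; they are logically equivalent.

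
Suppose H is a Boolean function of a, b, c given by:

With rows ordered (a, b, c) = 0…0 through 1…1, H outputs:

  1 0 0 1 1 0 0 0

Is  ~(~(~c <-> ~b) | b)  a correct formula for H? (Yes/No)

No

Test each input against both H and the formula:
  a=0, b=0, c=0: formula gives 1, H = 1 ✓
  a=0, b=0, c=1: formula gives 0, H = 0 ✓
  a=0, b=1, c=0: formula gives 0, H = 0 ✓
  a=0, b=1, c=1: formula gives 0, but H = 1 ✗
Row (0,1,1) is a counterexample, so the formula is not equivalent to H.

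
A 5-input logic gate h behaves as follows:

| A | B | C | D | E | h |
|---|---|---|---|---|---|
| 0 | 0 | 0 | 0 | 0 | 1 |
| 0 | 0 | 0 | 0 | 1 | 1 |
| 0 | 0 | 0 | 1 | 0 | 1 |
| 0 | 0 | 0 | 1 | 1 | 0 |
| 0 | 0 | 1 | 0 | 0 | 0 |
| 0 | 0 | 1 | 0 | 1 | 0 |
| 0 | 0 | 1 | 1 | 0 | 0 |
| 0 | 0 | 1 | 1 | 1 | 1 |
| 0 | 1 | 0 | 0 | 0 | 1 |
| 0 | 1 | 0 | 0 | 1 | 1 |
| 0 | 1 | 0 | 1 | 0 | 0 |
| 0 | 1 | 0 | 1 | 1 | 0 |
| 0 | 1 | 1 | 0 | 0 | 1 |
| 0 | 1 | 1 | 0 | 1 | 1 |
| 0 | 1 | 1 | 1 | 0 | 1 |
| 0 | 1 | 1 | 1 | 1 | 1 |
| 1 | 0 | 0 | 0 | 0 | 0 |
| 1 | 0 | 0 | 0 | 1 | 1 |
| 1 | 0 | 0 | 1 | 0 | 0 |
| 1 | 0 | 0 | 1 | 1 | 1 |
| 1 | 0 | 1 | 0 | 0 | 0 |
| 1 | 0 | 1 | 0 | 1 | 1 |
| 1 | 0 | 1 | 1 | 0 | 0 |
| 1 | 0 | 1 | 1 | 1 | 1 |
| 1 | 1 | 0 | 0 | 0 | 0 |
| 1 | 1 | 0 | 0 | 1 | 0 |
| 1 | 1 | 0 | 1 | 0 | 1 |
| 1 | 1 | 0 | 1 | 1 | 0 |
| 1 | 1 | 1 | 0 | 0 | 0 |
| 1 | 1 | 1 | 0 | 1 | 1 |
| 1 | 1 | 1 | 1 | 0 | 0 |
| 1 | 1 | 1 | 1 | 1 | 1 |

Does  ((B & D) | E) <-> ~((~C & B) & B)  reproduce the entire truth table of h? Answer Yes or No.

Test each input against both h and the formula:
  A=0, B=0, C=0, D=0, E=0: formula gives 0, but h = 1 ✗
Row (0,0,0,0,0) is a counterexample, so the formula is not equivalent to h.

No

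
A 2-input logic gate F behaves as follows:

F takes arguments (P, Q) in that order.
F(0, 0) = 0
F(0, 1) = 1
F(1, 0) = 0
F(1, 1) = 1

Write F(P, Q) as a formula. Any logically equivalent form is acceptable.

F(P, Q) = Q

The output simply equals Q.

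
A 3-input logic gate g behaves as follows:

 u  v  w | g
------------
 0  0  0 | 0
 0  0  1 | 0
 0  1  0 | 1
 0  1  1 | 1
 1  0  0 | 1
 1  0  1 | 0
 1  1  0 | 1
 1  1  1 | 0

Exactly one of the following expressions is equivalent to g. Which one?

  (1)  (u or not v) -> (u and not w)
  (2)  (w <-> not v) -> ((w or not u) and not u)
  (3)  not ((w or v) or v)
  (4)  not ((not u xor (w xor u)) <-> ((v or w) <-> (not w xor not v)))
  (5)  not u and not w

(2) disagrees with g on (0,0,0) (formula → 1, table → 0); rule it out.
(3) disagrees with g on (0,0,0) (formula → 1, table → 0); rule it out.
(4) disagrees with g on (0,0,1) (formula → 1, table → 0); rule it out.
(5) disagrees with g on (0,0,0) (formula → 1, table → 0); rule it out.
Only (1) survives; checking it on all 8 rows confirms it matches g.

1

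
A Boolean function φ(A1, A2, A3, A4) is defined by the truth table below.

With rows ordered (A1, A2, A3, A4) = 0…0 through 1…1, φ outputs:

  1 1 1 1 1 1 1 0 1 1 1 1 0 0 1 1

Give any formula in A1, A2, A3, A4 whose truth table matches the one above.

There are just 3 zero rows: (0,1,1,1), (1,1,0,0), (1,1,0,1). Their minterms are ¬A1·A2·A3·A4, A1·A2·¬A3·¬A4, A1·A2·¬A3·A4; the OR of those covers precisely the 0-outputs, and negating it yields φ.

φ(A1, A2, A3, A4) = not (((((not A1 and A2) and A3) and A4) or (((A1 and A2) and not A3) and not A4)) or (((A1 and A2) and not A3) and A4))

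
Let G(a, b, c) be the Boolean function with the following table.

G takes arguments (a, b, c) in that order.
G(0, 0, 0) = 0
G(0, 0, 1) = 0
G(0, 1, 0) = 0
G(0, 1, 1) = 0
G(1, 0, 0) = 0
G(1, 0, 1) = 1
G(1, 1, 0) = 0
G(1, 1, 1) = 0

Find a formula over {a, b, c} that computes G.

Only row (1,0,1) gives 1. That row's minterm a·¬b·c is G directly.

G(a, b, c) = (a AND NOT b) AND c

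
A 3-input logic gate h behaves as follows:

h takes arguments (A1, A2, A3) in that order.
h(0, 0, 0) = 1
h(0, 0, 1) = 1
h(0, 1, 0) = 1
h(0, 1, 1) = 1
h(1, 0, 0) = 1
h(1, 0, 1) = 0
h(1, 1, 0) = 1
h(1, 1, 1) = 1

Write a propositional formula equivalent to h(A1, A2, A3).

Only row (1,0,1) gives 0. So h is 1 everywhere except there — the complement of the minterm A1·¬A2·A3.

h(A1, A2, A3) = ~((A1 & ~A2) & A3)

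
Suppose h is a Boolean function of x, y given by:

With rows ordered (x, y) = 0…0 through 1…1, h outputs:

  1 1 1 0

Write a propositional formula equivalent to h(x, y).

h(x, y) = ¬(x ∧ y)

The output is 0 only when every input is 1 — NAND of all inputs.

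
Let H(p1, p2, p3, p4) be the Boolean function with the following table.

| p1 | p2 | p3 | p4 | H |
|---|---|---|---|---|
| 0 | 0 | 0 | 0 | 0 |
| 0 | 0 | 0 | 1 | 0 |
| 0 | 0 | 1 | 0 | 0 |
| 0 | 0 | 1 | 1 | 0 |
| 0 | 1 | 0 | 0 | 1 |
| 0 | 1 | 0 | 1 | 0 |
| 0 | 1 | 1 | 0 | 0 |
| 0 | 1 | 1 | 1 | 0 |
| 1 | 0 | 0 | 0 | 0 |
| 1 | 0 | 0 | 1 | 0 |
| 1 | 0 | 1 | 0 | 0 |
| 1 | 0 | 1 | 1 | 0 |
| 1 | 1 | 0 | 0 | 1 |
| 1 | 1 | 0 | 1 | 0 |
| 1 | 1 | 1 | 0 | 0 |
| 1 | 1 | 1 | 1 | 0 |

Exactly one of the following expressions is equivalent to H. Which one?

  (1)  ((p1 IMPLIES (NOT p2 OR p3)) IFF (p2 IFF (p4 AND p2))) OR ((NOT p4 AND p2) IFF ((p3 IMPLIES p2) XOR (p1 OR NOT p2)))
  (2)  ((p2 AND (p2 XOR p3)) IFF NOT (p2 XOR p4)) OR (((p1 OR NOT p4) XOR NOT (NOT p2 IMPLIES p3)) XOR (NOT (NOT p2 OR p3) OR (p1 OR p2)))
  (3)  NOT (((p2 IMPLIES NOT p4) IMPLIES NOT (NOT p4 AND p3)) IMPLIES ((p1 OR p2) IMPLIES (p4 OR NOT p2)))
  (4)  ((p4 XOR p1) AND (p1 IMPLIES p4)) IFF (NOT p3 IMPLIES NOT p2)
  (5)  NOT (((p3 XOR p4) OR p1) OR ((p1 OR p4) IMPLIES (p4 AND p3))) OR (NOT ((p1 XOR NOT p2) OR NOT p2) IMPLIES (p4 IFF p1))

(1) disagrees with H on (0,0,0,0) (formula → 1, table → 0); rule it out.
(2) disagrees with H on (0,0,0,1) (formula → 1, table → 0); rule it out.
(4) disagrees with H on (0,0,0,1) (formula → 1, table → 0); rule it out.
(5) disagrees with H on (0,0,0,0) (formula → 1, table → 0); rule it out.
Only (3) survives; checking it on all 16 rows confirms it matches H.

3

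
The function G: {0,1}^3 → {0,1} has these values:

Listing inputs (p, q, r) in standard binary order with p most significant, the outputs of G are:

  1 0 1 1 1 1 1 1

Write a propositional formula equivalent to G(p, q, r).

G(p, q, r) = ((p' · q') · r)'

G is 0 on exactly one input, (0,0,1), whose minterm is ¬p·¬q·r. So G is the negation of that single conjunction.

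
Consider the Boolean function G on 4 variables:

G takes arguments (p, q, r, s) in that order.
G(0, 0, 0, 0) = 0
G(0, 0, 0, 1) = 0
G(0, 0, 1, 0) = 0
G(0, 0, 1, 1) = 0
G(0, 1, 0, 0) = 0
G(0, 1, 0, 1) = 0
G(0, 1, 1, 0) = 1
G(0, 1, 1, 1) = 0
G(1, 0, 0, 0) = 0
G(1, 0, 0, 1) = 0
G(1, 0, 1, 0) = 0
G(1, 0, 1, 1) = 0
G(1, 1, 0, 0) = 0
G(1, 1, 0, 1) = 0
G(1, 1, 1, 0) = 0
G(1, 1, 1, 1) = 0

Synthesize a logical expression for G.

G is 1 on exactly one input, (0,1,1,0), whose minterm is ¬p·q·r·¬s. So G is just that conjunction.

G(p, q, r, s) = ((not p and q) and r) and not s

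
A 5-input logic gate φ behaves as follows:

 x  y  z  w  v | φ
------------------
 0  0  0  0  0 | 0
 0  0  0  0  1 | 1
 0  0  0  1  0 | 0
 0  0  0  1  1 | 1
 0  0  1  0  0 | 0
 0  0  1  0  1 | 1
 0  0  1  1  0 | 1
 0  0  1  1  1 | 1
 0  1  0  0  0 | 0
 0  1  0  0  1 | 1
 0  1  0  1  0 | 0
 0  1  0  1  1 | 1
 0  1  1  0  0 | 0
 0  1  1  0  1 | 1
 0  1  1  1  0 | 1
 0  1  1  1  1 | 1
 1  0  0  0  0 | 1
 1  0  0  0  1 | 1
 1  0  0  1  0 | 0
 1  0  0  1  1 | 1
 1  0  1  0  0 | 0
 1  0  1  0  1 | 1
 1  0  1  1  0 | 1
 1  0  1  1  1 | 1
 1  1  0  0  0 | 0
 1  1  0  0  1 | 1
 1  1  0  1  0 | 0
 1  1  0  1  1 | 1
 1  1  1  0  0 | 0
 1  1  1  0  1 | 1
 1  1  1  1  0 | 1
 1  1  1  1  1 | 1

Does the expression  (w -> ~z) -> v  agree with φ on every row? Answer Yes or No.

Check the formula against φ row by row:
  x=0, y=0, z=0, w=0, v=0: formula gives 0, φ = 0 ✓
  x=0, y=0, z=0, w=0, v=1: formula gives 1, φ = 1 ✓
  x=0, y=0, z=0, w=1, v=0: formula gives 0, φ = 0 ✓
  x=0, y=0, z=0, w=1, v=1: formula gives 1, φ = 1 ✓
  …
  x=1, y=0, z=0, w=0, v=0: formula gives 0, but φ = 1 ✗
Row (1,0,0,0,0) is a counterexample, so the formula is not equivalent to φ.

No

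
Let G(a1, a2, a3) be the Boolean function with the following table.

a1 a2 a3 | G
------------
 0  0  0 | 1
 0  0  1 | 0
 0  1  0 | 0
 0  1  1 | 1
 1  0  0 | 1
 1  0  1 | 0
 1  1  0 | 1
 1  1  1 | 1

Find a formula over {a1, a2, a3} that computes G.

The 0-rows are (0,0,1), (0,1,0), (1,0,1). Take each as a conjunction (¬a1·¬a2·a3, ¬a1·a2·¬a3, a1·¬a2·a3), form their disjunction, and complement — that gives a formula that is 1 everywhere G is.

G(a1, a2, a3) = NOT ((((NOT a1 AND NOT a2) AND a3) OR ((NOT a1 AND a2) AND NOT a3)) OR ((a1 AND NOT a2) AND a3))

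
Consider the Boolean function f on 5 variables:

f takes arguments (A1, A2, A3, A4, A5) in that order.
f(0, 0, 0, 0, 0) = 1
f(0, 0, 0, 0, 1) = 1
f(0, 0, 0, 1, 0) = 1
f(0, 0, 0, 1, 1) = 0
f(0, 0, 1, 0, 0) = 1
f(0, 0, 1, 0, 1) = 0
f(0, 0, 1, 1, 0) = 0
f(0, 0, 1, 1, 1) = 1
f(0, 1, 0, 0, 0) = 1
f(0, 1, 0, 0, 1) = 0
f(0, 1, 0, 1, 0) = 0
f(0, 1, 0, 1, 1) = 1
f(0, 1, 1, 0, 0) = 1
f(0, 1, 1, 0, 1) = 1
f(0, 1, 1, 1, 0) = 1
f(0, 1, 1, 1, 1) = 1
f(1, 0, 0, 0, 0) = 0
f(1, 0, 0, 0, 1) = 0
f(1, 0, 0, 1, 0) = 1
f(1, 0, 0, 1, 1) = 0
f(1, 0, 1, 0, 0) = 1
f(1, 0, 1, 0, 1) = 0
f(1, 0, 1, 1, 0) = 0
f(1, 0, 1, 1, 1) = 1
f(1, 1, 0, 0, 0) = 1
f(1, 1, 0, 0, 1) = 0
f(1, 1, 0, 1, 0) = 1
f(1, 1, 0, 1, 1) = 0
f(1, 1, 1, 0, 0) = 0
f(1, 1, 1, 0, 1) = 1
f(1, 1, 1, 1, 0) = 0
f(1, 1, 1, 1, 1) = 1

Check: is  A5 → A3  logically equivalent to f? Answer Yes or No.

No

Evaluate A5 → A3 on each row and compare to f:
  A1=0, A2=0, A3=0, A4=0, A5=0: formula gives 1, f = 1 ✓
  A1=0, A2=0, A3=0, A4=0, A5=1: formula gives 0, but f = 1 ✗
Since they disagree at (0,0,0,0,1), the expression is not a correct formula for f.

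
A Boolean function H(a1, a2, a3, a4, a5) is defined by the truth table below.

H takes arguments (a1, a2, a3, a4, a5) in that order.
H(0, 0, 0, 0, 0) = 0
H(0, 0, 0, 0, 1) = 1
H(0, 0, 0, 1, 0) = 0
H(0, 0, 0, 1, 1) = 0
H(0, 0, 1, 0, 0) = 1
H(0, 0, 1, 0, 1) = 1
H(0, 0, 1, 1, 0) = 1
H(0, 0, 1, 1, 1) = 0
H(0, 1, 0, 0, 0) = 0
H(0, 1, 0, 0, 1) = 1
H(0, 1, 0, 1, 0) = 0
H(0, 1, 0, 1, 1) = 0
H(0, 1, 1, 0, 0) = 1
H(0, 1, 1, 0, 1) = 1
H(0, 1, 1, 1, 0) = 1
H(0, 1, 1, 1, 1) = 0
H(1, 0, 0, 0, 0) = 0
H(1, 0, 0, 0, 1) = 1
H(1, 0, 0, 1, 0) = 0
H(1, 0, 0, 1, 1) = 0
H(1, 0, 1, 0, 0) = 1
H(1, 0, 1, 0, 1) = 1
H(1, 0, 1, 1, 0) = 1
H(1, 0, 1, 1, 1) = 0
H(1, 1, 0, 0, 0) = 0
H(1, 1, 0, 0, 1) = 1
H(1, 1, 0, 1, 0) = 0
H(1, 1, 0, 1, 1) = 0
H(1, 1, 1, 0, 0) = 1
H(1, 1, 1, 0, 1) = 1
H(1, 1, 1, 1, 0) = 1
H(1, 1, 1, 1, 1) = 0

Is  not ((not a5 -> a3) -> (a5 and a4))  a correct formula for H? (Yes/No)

Yes

Evaluate not ((not a5 -> a3) -> (a5 and a4)) on each row and compare to H:
  a1=0, a2=0, a3=0, a4=0, a5=0: formula gives 0, H = 0 ✓
  a1=0, a2=0, a3=0, a4=0, a5=1: formula gives 1, H = 1 ✓
  a1=0, a2=0, a3=0, a4=1, a5=0: formula gives 0, H = 0 ✓
  a1=0, a2=0, a3=0, a4=1, a5=1: formula gives 0, H = 0 ✓
  …and likewise for the remaining 28 rows.
No disagreement on any input; they are logically equivalent.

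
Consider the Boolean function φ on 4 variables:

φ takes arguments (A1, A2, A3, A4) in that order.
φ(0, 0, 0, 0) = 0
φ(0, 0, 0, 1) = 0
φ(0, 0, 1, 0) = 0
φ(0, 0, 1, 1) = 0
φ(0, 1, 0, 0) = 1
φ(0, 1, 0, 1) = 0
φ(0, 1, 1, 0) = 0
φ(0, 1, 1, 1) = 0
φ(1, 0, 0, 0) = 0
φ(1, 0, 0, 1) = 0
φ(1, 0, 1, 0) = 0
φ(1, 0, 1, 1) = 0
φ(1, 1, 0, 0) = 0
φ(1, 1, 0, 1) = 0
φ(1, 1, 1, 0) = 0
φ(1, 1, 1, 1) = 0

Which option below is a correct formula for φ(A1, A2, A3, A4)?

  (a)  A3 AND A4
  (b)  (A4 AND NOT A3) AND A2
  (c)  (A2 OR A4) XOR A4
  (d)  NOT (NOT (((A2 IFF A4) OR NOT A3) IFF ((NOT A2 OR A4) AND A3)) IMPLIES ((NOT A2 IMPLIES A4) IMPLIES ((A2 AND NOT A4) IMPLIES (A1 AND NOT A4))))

d

(a) fails at (0,0,1,1): the formula yields 1, φ is 0.
(b) fails at (0,1,0,0): the formula yields 0, φ is 1.
(c) fails at (0,1,1,0): the formula yields 1, φ is 0.
That leaves (d). Evaluating it on every row reproduces the table of φ exactly.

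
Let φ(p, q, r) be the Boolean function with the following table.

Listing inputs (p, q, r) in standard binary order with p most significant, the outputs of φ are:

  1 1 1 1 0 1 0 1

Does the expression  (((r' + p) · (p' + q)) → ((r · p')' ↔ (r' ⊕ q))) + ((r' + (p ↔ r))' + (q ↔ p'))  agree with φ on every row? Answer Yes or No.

No

Check the formula against φ row by row:
  p=0, q=0, r=0: formula gives 1, φ = 1 ✓
  p=0, q=0, r=1: formula gives 1, φ = 1 ✓
  p=0, q=1, r=0: formula gives 1, φ = 1 ✓
  p=0, q=1, r=1: formula gives 1, φ = 1 ✓
  p=1, q=0, r=0: formula gives 1, but φ = 0 ✗
Row (1,0,0) is a counterexample, so the formula is not equivalent to φ.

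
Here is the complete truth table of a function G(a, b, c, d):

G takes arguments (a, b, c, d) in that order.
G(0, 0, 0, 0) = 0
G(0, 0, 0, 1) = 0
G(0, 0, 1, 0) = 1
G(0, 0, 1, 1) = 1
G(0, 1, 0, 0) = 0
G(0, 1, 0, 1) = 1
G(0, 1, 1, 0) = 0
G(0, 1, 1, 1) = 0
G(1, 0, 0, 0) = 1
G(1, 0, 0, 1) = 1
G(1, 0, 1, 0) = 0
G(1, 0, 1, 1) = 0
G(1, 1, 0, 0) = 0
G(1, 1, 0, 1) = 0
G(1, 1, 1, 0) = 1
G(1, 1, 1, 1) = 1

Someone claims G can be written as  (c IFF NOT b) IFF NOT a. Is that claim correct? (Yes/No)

Evaluate (c IFF NOT b) IFF NOT a on each row and compare to G:
  a=0, b=0, c=0, d=0: formula gives 0, G = 0 ✓
  a=0, b=0, c=0, d=1: formula gives 0, G = 0 ✓
  a=0, b=0, c=1, d=0: formula gives 1, G = 1 ✓
  a=0, b=0, c=1, d=1: formula gives 1, G = 1 ✓
  a=0, b=1, c=0, d=0: formula gives 1, but G = 0 ✗
Since they disagree at (0,1,0,0), the expression is not a correct formula for G.

No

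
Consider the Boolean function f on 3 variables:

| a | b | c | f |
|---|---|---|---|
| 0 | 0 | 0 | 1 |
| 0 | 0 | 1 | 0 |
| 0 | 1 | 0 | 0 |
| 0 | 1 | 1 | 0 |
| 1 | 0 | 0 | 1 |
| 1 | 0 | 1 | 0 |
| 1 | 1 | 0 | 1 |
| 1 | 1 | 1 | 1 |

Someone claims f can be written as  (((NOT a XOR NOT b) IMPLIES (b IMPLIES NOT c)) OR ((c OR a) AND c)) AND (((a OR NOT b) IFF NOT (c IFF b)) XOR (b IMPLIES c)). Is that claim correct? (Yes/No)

Yes

Test each input against both f and the formula:
  a=0, b=0, c=0: formula gives 1, f = 1 ✓
  a=0, b=0, c=1: formula gives 0, f = 0 ✓
  a=0, b=1, c=0: formula gives 0, f = 0 ✓
  a=0, b=1, c=1: formula gives 0, f = 0 ✓
  a=1, b=0, c=0: formula gives 1, f = 1 ✓
  …and likewise for the remaining 3 rows.
Every row agrees, so the formula is equivalent.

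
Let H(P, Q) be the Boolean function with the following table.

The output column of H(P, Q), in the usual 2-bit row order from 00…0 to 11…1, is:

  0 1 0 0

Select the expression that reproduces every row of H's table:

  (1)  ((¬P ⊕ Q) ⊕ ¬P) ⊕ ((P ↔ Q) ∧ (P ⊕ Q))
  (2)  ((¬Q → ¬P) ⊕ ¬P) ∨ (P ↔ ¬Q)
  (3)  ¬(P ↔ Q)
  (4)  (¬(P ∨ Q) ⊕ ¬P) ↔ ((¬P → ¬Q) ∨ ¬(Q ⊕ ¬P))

(1): at (1,1) it gives 1, but H = 0 — eliminated.
(2): at (1,0) it gives 1, but H = 0 — eliminated.
(3): at (1,0) it gives 1, but H = 0 — eliminated.
Only (4) survives; checking it on all 4 rows confirms it matches H.

4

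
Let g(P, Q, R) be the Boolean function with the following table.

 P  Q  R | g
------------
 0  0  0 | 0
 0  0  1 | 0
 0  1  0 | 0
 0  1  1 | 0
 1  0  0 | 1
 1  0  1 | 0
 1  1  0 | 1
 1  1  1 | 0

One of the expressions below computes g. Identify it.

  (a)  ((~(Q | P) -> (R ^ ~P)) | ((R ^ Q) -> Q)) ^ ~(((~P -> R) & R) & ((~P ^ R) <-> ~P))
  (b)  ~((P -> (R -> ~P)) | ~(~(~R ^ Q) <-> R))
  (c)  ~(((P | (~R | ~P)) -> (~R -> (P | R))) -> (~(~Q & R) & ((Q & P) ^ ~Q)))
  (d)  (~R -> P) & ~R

(a) fails at (0,0,1): the formula yields 1, g is 0.
(b) fails at (1,0,0): the formula yields 0, g is 1.
(c) fails at (0,0,1): the formula yields 1, g is 0.
(d) is the remaining candidate, and it agrees with g on all 8 inputs.

d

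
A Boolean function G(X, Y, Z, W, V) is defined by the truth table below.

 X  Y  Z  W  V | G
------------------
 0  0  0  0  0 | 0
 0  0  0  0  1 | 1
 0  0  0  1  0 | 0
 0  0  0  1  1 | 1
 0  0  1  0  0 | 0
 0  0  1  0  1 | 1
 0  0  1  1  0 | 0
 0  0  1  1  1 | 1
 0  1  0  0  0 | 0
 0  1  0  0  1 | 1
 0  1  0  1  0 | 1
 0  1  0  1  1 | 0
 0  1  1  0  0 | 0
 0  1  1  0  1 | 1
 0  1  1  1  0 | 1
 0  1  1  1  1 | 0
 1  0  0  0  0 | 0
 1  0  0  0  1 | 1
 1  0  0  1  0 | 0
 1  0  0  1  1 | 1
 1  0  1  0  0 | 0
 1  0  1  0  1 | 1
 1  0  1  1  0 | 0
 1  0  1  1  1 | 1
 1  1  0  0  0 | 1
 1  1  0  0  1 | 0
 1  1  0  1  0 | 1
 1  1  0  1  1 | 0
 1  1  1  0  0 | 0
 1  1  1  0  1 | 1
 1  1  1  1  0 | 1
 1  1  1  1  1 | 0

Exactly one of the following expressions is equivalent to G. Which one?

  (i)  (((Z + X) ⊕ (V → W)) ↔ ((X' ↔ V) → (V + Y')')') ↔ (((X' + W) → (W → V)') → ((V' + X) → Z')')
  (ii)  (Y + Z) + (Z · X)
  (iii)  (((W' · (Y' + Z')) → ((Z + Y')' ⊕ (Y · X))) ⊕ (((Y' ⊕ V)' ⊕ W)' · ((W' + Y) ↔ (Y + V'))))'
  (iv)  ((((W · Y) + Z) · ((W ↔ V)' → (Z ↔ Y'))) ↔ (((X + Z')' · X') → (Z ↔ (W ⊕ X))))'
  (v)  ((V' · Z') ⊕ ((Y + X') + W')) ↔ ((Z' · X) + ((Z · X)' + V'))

(i): at (0,0,0,0,1) it gives 0, but G = 1 — eliminated.
(ii): at (0,0,0,0,1) it gives 0, but G = 1 — eliminated.
(iv): at (0,0,0,0,0) it gives 1, but G = 0 — eliminated.
(v): at (0,0,1,0,0) it gives 1, but G = 0 — eliminated.
(iii) is the remaining candidate, and it agrees with G on all 32 inputs.

iii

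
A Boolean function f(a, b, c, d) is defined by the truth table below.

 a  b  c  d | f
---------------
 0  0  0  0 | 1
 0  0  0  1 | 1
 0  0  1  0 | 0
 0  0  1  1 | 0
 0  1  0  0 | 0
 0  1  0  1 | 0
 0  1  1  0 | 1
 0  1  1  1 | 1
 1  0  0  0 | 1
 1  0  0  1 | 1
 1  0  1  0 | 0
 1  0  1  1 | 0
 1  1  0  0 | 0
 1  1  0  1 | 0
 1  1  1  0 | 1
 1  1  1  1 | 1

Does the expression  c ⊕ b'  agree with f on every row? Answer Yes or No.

Yes

Evaluate c ⊕ b' on each row and compare to f:
  a=0, b=0, c=0, d=0: formula gives 1, f = 1 ✓
  a=0, b=0, c=0, d=1: formula gives 1, f = 1 ✓
  a=0, b=0, c=1, d=0: formula gives 0, f = 0 ✓
  a=0, b=0, c=1, d=1: formula gives 0, f = 0 ✓
  … (the remaining 12 rows also agree.)
No disagreement on any input; they are logically equivalent.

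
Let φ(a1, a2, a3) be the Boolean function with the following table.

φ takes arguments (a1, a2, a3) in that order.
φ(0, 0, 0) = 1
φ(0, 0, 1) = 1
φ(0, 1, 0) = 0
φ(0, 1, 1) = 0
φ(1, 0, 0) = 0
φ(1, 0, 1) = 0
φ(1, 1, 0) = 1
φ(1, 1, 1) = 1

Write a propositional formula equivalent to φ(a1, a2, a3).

φ(a1, a2, a3) = ((((~a1 & ~a2) & ~a3) | ((~a1 & ~a2) & a3)) | ((a1 & a2) & ~a3)) | ((a1 & a2) & a3)

The 1-rows are (0,0,0), (0,0,1), (1,1,0), (1,1,1). Each contributes one minterm — ¬a1·¬a2·¬a3; ¬a1·¬a2·a3; a1·a2·¬a3; a1·a2·a3 — and their disjunction is a sum-of-products form of φ.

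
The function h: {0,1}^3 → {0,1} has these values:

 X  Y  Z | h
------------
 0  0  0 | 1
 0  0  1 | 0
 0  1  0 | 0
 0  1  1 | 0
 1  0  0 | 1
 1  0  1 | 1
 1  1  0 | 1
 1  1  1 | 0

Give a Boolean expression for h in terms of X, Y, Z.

h(X, Y, Z) = ((((X' · Y') · Z') + ((X · Y') · Z')) + ((X · Y') · Z)) + ((X · Y) · Z')

h=1 on 4 inputs: (0,0,0), (1,0,0), (1,0,1), (1,1,0). Reading each as a conjunction of literals (¬X·¬Y·¬Z, X·¬Y·¬Z, X·¬Y·Z, X·Y·¬Z) and taking the OR gives the canonical DNF.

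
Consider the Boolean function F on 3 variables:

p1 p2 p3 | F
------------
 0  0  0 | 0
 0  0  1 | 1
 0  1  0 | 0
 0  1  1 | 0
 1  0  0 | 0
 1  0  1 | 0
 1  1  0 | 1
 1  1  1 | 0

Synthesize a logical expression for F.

F(p1, p2, p3) = ((not p1 and not p2) and p3) or ((p1 and p2) and not p3)

Collect the rows where F=1 — (0,0,1), (1,1,0) — and write one minterm per row: ¬p1·¬p2·p3, p1·p2·¬p3. Their union (logical OR) reproduces the table exactly.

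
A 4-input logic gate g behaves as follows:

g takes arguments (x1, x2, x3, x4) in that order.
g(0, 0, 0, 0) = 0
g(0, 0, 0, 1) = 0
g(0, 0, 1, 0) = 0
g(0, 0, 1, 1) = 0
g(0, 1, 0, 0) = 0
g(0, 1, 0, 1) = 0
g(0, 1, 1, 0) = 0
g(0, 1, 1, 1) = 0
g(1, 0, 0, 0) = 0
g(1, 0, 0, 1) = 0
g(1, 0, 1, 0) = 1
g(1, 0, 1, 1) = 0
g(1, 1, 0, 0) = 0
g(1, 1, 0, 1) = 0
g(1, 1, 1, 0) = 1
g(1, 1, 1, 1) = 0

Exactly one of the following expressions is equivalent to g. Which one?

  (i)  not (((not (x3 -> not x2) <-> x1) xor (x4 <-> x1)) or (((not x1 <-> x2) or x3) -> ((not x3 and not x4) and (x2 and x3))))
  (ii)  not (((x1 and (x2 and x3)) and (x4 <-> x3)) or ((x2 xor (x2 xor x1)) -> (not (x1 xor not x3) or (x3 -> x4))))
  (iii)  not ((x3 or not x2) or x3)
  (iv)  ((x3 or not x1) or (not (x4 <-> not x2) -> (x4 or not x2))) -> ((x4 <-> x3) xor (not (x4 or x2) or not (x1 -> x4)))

(i) fails at (0,0,1,0): the formula yields 1, g is 0.
(iii) fails at (0,1,0,0): the formula yields 1, g is 0.
(iv) fails at (0,0,1,0): the formula yields 1, g is 0.
Only (ii) survives; checking it on all 16 rows confirms it matches g.

ii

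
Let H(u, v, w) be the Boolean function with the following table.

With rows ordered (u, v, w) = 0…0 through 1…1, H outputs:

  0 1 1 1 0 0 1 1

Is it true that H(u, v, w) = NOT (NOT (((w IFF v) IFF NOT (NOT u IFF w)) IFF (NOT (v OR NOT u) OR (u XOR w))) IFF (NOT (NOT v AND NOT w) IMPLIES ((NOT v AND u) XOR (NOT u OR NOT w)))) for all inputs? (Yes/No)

No

Check the formula against H row by row:
  u=0, v=0, w=0: formula gives 0, H = 0 ✓
  u=0, v=0, w=1: formula gives 1, H = 1 ✓
  u=0, v=1, w=0: formula gives 1, H = 1 ✓
  u=0, v=1, w=1: formula gives 0, but H = 1 ✗
A single disagreement suffices: at (0,1,1) they differ, so the formula does not compute H.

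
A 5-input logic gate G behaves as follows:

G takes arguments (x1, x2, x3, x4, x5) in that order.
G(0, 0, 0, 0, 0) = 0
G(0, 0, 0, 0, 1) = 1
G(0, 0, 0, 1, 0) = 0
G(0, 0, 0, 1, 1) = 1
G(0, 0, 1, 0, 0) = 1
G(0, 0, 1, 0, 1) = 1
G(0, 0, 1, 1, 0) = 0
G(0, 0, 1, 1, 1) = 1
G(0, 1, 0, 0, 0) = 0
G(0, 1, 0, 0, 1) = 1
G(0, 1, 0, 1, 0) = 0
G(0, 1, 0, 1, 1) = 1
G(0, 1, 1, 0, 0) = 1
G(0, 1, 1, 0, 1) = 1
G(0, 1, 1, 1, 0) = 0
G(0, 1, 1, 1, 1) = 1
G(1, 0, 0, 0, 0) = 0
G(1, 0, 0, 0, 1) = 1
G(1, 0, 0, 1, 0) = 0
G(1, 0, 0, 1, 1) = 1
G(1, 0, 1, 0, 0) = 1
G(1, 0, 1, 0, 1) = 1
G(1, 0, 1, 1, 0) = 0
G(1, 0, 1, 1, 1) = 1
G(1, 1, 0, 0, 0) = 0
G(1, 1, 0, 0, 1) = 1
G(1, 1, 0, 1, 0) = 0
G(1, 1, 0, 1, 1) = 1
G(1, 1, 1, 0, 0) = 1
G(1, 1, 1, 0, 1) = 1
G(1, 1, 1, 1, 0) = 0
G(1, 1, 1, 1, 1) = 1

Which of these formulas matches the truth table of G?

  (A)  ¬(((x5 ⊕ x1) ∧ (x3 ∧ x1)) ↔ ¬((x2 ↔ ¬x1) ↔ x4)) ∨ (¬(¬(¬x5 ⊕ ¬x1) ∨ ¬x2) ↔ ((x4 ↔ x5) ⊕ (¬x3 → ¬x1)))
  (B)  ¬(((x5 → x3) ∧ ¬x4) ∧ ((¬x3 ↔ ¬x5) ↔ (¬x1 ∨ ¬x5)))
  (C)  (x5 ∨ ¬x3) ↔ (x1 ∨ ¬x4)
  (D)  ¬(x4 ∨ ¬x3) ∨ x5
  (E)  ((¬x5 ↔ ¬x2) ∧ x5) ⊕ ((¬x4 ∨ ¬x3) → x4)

D

(A): at (0,0,0,0,0) it gives 1, but G = 0 — eliminated.
(B): at (0,0,0,1,0) it gives 1, but G = 0 — eliminated.
(C): at (0,0,0,0,0) it gives 1, but G = 0 — eliminated.
(E): at (0,0,0,0,1) it gives 0, but G = 1 — eliminated.
Only (D) survives; checking it on all 32 rows confirms it matches G.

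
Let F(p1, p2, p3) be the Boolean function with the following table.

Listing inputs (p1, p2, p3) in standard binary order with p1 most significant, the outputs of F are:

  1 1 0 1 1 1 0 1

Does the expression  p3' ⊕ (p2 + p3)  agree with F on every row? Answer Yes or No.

Yes

Test each input against both F and the formula:
  p1=0, p2=0, p3=0: formula gives 1, F = 1 ✓
  p1=0, p2=0, p3=1: formula gives 1, F = 1 ✓
  p1=0, p2=1, p3=0: formula gives 0, F = 0 ✓
  p1=0, p2=1, p3=1: formula gives 1, F = 1 ✓
  p1=1, p2=0, p3=0: formula gives 1, F = 1 ✓
  … (the remaining 3 rows also agree.)
All 8 rows match — the expression computes F exactly.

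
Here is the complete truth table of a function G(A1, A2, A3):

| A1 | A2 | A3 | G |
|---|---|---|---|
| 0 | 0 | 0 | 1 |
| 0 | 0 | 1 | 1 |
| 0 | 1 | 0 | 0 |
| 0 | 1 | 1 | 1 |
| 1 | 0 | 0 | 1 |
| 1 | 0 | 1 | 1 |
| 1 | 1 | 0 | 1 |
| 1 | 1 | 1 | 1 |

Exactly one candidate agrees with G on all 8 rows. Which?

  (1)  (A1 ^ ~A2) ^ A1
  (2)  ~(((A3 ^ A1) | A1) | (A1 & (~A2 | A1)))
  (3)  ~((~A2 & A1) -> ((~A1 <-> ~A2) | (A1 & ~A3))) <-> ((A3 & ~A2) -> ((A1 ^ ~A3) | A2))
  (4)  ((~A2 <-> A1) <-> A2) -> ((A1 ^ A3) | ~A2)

4

(1): at (0,1,1) it gives 0, but G = 1 — eliminated.
(2): at (0,0,1) it gives 0, but G = 1 — eliminated.
(3): at (0,0,0) it gives 0, but G = 1 — eliminated.
Only (4) survives; checking it on all 8 rows confirms it matches G.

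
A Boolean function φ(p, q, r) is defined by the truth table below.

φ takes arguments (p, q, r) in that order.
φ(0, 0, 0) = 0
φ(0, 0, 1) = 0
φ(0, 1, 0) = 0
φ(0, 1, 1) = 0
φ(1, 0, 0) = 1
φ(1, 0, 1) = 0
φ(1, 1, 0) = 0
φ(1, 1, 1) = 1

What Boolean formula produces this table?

φ(p, q, r) = ((p AND NOT q) AND NOT r) OR ((p AND q) AND r)

φ=1 on 2 inputs: (1,0,0), (1,1,1). Reading each as a conjunction of literals (p·¬q·¬r, p·q·r) and taking the OR gives the canonical DNF.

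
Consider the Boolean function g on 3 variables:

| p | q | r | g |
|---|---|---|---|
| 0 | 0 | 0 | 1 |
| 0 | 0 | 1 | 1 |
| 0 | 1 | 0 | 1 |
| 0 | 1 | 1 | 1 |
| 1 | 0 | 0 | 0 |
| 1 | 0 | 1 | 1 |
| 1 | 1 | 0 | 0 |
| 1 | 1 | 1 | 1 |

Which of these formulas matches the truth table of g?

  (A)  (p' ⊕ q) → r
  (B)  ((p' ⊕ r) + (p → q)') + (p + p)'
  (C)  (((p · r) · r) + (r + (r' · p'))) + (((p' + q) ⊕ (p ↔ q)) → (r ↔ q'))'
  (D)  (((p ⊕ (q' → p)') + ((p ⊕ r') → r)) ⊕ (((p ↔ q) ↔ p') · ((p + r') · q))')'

(A) disagrees with g on (0,0,0) (formula → 0, table → 1); rule it out.
(B) disagrees with g on (1,0,0) (formula → 1, table → 0); rule it out.
(D) disagrees with g on (0,1,0) (formula → 0, table → 1); rule it out.
(C) is the remaining candidate, and it agrees with g on all 8 inputs.

C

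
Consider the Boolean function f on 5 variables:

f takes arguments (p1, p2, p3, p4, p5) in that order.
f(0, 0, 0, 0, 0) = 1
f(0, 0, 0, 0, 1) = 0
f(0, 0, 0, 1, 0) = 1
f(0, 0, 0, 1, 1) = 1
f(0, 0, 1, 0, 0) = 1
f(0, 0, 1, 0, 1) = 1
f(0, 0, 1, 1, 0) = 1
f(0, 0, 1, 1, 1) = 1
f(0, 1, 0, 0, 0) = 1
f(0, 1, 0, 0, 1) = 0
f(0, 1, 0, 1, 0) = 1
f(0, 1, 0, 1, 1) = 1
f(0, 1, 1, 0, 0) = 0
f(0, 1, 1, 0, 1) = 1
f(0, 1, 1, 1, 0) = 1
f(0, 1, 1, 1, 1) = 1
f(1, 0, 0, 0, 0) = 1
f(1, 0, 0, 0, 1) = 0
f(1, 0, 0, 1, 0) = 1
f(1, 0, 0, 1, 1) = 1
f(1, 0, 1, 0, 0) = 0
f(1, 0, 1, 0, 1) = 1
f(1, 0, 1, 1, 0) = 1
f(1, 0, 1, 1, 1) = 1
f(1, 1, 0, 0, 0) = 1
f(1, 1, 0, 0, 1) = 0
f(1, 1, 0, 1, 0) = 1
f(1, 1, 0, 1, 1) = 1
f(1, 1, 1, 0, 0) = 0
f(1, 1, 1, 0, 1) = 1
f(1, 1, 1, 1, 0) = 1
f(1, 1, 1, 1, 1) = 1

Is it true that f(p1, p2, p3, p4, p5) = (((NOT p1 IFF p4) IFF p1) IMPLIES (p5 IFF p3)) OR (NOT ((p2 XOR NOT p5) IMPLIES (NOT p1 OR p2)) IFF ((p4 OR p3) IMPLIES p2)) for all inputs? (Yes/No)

Test each input against both f and the formula:
  p1=0, p2=0, p3=0, p4=0, p5=0: formula gives 1, f = 1 ✓
  p1=0, p2=0, p3=0, p4=0, p5=1: formula gives 0, f = 0 ✓
  p1=0, p2=0, p3=0, p4=1, p5=0: formula gives 1, f = 1 ✓
  p1=0, p2=0, p3=0, p4=1, p5=1: formula gives 1, f = 1 ✓
  … (the remaining 28 rows also agree.)
All 32 rows match — the expression computes f exactly.

Yes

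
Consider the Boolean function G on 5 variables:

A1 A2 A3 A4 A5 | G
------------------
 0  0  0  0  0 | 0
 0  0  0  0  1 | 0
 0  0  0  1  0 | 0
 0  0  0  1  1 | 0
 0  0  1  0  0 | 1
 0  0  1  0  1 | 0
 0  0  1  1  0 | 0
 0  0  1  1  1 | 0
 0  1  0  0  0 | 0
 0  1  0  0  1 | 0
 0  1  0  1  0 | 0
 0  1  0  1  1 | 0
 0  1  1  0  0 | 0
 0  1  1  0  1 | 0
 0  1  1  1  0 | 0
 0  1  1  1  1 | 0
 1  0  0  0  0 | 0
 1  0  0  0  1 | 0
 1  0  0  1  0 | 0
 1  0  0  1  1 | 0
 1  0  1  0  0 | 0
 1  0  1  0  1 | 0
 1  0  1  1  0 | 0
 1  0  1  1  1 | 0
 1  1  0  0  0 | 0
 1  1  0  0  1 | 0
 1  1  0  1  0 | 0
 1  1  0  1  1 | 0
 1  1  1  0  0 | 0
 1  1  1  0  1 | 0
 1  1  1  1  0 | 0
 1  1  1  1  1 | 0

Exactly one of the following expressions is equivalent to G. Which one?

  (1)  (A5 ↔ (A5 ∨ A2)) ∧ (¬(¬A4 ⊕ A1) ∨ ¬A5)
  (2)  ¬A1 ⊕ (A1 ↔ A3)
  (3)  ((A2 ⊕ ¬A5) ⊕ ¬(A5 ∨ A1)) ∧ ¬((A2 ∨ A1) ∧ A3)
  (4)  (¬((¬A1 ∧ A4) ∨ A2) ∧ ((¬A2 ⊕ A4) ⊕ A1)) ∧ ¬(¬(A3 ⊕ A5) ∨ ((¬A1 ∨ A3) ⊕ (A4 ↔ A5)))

4

(1) disagrees with G on (0,0,0,0,0) (formula → 1, table → 0); rule it out.
(2) disagrees with G on (0,0,1,0,1) (formula → 1, table → 0); rule it out.
(3) disagrees with G on (0,0,1,0,0) (formula → 0, table → 1); rule it out.
Only (4) survives; checking it on all 32 rows confirms it matches G.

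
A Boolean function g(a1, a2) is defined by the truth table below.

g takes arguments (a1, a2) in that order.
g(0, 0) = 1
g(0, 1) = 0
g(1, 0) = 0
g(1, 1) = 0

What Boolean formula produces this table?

The output is 1 only when every input is 0 — NOR of all inputs.

g(a1, a2) = ~(a1 | a2)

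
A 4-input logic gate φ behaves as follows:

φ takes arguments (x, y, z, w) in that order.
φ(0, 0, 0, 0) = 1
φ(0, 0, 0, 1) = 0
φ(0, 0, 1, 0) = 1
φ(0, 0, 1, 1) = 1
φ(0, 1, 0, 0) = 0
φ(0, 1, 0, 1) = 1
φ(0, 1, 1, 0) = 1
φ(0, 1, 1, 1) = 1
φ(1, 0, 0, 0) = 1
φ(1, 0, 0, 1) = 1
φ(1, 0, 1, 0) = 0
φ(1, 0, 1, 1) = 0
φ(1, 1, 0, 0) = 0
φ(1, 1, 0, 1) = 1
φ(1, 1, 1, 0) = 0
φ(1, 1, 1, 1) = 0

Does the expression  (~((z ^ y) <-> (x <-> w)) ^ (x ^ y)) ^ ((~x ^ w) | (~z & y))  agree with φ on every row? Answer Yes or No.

Test each input against both φ and the formula:
  x=0, y=0, z=0, w=0: formula gives 0, but φ = 1 ✗
Since they disagree at (0,0,0,0), the expression is not a correct formula for φ.

No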